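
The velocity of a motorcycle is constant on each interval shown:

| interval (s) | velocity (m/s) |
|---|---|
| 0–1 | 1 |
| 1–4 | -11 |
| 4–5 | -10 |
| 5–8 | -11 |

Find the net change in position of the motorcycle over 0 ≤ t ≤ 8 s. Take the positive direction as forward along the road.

Net displacement equals the area under the velocity-time graph (areas below the axis count negative).
0–1 s: 1 × 1 = 1 m
1–4 s: -11 × 3 = -33 m
4–5 s: -10 × 1 = -10 m
5–8 s: -11 × 3 = -33 m
Net displacement = -75 m

-75 m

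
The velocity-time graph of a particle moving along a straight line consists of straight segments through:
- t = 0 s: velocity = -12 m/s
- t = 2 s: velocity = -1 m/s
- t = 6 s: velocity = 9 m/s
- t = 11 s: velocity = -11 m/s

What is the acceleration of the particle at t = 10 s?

Acceleration is the slope of the v-t graph on 6–11 s: (-11 − 9)/(11 − 6) = -4 m/s².

-4 m/s²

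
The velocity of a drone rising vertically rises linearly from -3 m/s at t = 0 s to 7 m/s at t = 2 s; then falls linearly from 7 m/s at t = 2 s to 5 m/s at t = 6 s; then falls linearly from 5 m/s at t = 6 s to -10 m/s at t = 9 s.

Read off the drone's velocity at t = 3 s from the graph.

6.5 m/s

On 2–6 s the graph is linear from 7 to 5 m/s: v(3) = 7 + (5 − 7)·(3 − 2)/(6 − 2) = 6.5 m/s.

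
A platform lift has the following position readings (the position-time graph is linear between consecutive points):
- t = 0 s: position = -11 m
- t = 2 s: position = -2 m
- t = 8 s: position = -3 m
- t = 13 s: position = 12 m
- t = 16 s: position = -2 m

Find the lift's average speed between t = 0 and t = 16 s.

2.4375 m/s

Average speed = (total path length)/(elapsed time); on a piecewise-linear x-t graph the path length is Σ|Δx|.
0–2 s: |Δx| = |-2 − -11| = 9 m
2–8 s: |Δx| = |-3 − -2| = 1 m
8–13 s: |Δx| = |12 − -3| = 15 m
13–16 s: |Δx| = |-2 − 12| = 14 m
Total path = 39 m; average speed = 39/16 = 2.4375 m/s.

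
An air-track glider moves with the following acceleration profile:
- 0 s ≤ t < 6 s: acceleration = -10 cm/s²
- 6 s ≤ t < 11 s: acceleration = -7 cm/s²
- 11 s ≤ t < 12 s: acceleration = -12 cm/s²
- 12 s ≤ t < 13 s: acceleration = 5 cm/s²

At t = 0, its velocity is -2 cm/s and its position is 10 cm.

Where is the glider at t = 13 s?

On each constant-a segment, Δv = aΔt and Δx = v₀Δt + ½aΔt²; chain segment to segment.
0–6 s: v starts -2 cm/s; Δx = -2·6 + ½·-10·6² = -192 cm; v ends -62 cm/s.
6–11 s: v starts -62 cm/s; Δx = -62·5 + ½·-7·5² = -397.5 cm; v ends -97 cm/s.
11–12 s: v starts -97 cm/s; Δx = -97·1 + ½·-12·1² = -103 cm; v ends -109 cm/s.
12–13 s: v starts -109 cm/s; Δx = -109·1 + ½·5·1² = -106.5 cm; v ends -104 cm/s.
x(13) = 10 + Σ Δx = -789 cm.

-789 cm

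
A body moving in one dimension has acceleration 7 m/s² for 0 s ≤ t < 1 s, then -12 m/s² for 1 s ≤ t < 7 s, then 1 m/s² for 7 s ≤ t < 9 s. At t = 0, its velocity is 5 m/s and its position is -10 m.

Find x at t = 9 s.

-263.5 m

On each constant-a segment, Δv = aΔt and Δx = v₀Δt + ½aΔt²; chain segment to segment.
0–1 s: v starts 5 m/s; Δx = 5·1 + ½·7·1² = 8.5 m; v ends 12 m/s.
1–7 s: v starts 12 m/s; Δx = 12·6 + ½·-12·6² = -144 m; v ends -60 m/s.
7–9 s: v starts -60 m/s; Δx = -60·2 + ½·1·2² = -118 m; v ends -58 m/s.
x(9) = -10 + Σ Δx = -263.5 m.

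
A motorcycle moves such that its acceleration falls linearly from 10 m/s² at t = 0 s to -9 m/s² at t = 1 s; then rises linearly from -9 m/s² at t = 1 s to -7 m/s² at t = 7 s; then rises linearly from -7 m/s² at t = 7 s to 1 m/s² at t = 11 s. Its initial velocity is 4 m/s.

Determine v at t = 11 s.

Δv equals the area under the a-t graph; then v = v₀ + Δv.
0–1 s: ½(10 + -9)(1) = 0.5 m/s
1–7 s: ½(-9 + -7)(6) = -48 m/s
7–11 s: ½(-7 + 1)(4) = -12 m/s
Δv = -59.5 m/s, so v(11) = 4 + (-59.5) = -55.5 m/s.

-55.5 m/s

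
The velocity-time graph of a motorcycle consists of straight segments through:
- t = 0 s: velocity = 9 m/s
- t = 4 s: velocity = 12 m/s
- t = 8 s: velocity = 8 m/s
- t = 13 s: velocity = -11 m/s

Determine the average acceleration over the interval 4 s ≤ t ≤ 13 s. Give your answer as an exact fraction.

Average acceleration = Δv/Δt = (-11 − 12)/(13 − 4) = -23/9 m/s².

-23/9 m/s²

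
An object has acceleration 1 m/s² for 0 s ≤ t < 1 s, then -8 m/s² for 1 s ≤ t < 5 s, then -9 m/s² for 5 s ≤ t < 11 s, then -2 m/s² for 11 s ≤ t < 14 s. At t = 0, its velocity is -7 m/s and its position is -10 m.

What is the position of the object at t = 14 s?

-779.5 m

On each constant-a segment, Δv = aΔt and Δx = v₀Δt + ½aΔt²; chain segment to segment.
0–1 s: v starts -7 m/s; Δx = -7·1 + ½·1·1² = -6.5 m; v ends -6 m/s.
1–5 s: v starts -6 m/s; Δx = -6·4 + ½·-8·4² = -88 m; v ends -38 m/s.
5–11 s: v starts -38 m/s; Δx = -38·6 + ½·-9·6² = -390 m; v ends -92 m/s.
11–14 s: v starts -92 m/s; Δx = -92·3 + ½·-2·3² = -285 m; v ends -98 m/s.
x(14) = -10 + Σ Δx = -779.5 m.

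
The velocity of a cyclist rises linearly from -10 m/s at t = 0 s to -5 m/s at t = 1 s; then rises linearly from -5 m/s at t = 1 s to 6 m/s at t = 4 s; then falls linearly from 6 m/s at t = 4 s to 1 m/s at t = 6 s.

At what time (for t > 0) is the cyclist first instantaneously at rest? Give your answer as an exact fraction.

v changes sign on 1–4 s (from -5 to 6); the graph is linear there, so v = 0 at t = 1 + (5)·(4 − 1)/(6 − -5) = 26/11 s.

t = 26/11 s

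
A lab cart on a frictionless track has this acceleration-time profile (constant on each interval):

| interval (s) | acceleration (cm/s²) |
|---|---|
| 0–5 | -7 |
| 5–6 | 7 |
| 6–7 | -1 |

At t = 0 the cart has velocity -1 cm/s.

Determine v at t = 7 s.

Δv equals the area under the a-t graph; then v = v₀ + Δv.
0–5 s: -7 × 5 = -35 cm/s
5–6 s: 7 × 1 = 7 cm/s
6–7 s: -1 × 1 = -1 cm/s
Δv = -29 cm/s, so v(7) = -1 + (-29) = -30 cm/s.

-30 cm/s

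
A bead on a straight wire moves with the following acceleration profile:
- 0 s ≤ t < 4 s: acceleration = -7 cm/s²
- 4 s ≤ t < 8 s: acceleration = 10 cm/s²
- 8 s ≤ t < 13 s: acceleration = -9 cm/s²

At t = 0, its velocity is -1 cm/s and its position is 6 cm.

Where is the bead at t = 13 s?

On each constant-a segment, Δv = aΔt and Δx = v₀Δt + ½aΔt²; chain segment to segment.
0–4 s: v starts -1 cm/s; Δx = -1·4 + ½·-7·4² = -60 cm; v ends -29 cm/s.
4–8 s: v starts -29 cm/s; Δx = -29·4 + ½·10·4² = -36 cm; v ends 11 cm/s.
8–13 s: v starts 11 cm/s; Δx = 11·5 + ½·-9·5² = -57.5 cm; v ends -34 cm/s.
x(13) = 6 + Σ Δx = -147.5 cm.

-147.5 cm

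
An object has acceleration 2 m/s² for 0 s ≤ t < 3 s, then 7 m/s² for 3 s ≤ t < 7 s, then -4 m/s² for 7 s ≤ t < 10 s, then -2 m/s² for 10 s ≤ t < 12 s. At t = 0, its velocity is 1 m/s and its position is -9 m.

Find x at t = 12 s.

On each constant-a segment, Δv = aΔt and Δx = v₀Δt + ½aΔt²; chain segment to segment.
0–3 s: v starts 1 m/s; Δx = 1·3 + ½·2·3² = 12 m; v ends 7 m/s.
3–7 s: v starts 7 m/s; Δx = 7·4 + ½·7·4² = 84 m; v ends 35 m/s.
7–10 s: v starts 35 m/s; Δx = 35·3 + ½·-4·3² = 87 m; v ends 23 m/s.
10–12 s: v starts 23 m/s; Δx = 23·2 + ½·-2·2² = 42 m; v ends 19 m/s.
x(12) = -9 + Σ Δx = 216 m.

216 m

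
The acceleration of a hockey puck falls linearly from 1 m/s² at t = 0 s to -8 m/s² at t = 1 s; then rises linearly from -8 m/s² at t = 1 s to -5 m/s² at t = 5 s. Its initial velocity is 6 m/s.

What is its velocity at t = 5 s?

Δv equals the area under the a-t graph; then v = v₀ + Δv.
0–1 s: ½(1 + -8)(1) = -3.5 m/s
1–5 s: ½(-8 + -5)(4) = -26 m/s
Δv = -29.5 m/s, so v(5) = 6 + (-29.5) = -23.5 m/s.

-23.5 m/s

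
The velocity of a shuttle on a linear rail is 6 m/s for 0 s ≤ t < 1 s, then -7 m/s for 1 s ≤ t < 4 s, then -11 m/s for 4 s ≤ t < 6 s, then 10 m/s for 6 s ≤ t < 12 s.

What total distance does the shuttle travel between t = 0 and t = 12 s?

109 m

Distance (not displacement) is the total path length: add the absolute areas under v-t.
0–1 s: |6| × 1 = 6 m
1–4 s: |-7| × 3 = 21 m
4–6 s: |-11| × 2 = 22 m
6–12 s: |10| × 6 = 60 m
Total distance = 109 m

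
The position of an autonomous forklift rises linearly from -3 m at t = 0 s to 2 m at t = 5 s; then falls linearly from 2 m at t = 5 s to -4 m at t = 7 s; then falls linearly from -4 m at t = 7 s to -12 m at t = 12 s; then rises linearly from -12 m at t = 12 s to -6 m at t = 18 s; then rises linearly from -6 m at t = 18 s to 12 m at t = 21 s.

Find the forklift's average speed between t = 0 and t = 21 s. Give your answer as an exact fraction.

Average speed = (total path length)/(elapsed time); on a piecewise-linear x-t graph the path length is Σ|Δx|.
0–5 s: |Δx| = |2 − -3| = 5 m
5–7 s: |Δx| = |-4 − 2| = 6 m
7–12 s: |Δx| = |-12 − -4| = 8 m
12–18 s: |Δx| = |-6 − -12| = 6 m
18–21 s: |Δx| = |12 − -6| = 18 m
Total path = 43 m; average speed = 43/21 = 43/21 m/s.

43/21 m/s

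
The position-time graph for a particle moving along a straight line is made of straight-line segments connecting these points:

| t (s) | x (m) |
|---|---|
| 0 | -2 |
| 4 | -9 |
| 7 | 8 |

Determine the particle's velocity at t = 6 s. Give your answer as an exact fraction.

17/3 m/s

Velocity is the slope of the x-t graph on 4–7 s: (8 − -9)/(7 − 4) = 17/3 m/s.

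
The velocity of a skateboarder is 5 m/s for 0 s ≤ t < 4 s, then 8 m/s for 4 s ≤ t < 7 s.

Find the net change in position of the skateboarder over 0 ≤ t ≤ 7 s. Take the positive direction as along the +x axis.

Displacement is the signed area under the v-t curve.
0–4 s: 5 × 4 = 20 m
4–7 s: 8 × 3 = 24 m
Net displacement = 44 m

44 m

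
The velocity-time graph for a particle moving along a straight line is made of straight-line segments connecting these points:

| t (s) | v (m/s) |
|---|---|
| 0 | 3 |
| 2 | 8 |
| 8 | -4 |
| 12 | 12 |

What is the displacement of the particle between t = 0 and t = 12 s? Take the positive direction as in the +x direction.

Displacement is the signed area under the v-t curve.
0–2 s: ½(3 + 8)(2) = 11 m
2–8 s: ½(8 + -4)(6) = 12 m
8–12 s: ½(-4 + 12)(4) = 16 m
Net displacement = 39 m

39 m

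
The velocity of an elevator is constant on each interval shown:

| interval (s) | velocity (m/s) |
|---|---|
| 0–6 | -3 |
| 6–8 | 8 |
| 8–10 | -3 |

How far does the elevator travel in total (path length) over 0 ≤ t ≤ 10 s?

40 m

Distance (not displacement) is the total path length: add the absolute areas under v-t.
0–6 s: |-3| × 6 = 18 m
6–8 s: |8| × 2 = 16 m
8–10 s: |-3| × 2 = 6 m
Total distance = 40 m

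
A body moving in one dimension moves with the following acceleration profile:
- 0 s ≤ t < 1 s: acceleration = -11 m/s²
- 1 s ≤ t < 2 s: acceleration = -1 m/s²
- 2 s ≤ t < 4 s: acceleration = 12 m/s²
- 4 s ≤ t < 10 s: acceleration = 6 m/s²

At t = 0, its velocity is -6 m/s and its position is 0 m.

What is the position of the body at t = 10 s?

103 m

On each constant-a segment, Δv = aΔt and Δx = v₀Δt + ½aΔt²; chain segment to segment.
0–1 s: v starts -6 m/s; Δx = -6·1 + ½·-11·1² = -11.5 m; v ends -17 m/s.
1–2 s: v starts -17 m/s; Δx = -17·1 + ½·-1·1² = -17.5 m; v ends -18 m/s.
2–4 s: v starts -18 m/s; Δx = -18·2 + ½·12·2² = -12 m; v ends 6 m/s.
4–10 s: v starts 6 m/s; Δx = 6·6 + ½·6·6² = 144 m; v ends 42 m/s.
x(10) = 0 + Σ Δx = 103 m.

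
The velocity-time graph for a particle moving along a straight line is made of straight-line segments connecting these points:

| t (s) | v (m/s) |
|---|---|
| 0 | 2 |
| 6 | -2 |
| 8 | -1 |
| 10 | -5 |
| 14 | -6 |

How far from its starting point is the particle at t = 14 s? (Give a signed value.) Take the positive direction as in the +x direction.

-31 m

Net displacement equals the area under the velocity-time graph (areas below the axis count negative).
0–6 s: ½(2 + -2)(6) = 0 m
6–8 s: ½(-2 + -1)(2) = -3 m
8–10 s: ½(-1 + -5)(2) = -6 m
10–14 s: ½(-5 + -6)(4) = -22 m
Net displacement = -31 m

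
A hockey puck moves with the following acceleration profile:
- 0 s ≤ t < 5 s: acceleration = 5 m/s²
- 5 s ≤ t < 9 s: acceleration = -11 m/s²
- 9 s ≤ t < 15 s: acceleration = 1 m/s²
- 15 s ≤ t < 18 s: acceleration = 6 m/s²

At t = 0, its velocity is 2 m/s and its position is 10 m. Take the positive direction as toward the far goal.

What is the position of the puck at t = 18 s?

On each constant-a segment, Δv = aΔt and Δx = v₀Δt + ½aΔt²; chain segment to segment.
0–5 s: v starts 2 m/s; Δx = 2·5 + ½·5·5² = 72.5 m; v ends 27 m/s.
5–9 s: v starts 27 m/s; Δx = 27·4 + ½·-11·4² = 20 m; v ends -17 m/s.
9–15 s: v starts -17 m/s; Δx = -17·6 + ½·1·6² = -84 m; v ends -11 m/s.
15–18 s: v starts -11 m/s; Δx = -11·3 + ½·6·3² = -6 m; v ends 7 m/s.
x(18) = 10 + Σ Δx = 12.5 m.

12.5 m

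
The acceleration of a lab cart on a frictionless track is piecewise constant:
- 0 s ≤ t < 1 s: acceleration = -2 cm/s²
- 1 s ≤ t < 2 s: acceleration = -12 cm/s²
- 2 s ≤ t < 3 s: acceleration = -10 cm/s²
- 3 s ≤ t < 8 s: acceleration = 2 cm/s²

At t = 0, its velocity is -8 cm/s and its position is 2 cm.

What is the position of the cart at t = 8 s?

On each constant-a segment, Δv = aΔt and Δx = v₀Δt + ½aΔt²; chain segment to segment.
0–1 s: v starts -8 cm/s; Δx = -8·1 + ½·-2·1² = -9 cm; v ends -10 cm/s.
1–2 s: v starts -10 cm/s; Δx = -10·1 + ½·-12·1² = -16 cm; v ends -22 cm/s.
2–3 s: v starts -22 cm/s; Δx = -22·1 + ½·-10·1² = -27 cm; v ends -32 cm/s.
3–8 s: v starts -32 cm/s; Δx = -32·5 + ½·2·5² = -135 cm; v ends -22 cm/s.
x(8) = 2 + Σ Δx = -185 cm.

-185 cm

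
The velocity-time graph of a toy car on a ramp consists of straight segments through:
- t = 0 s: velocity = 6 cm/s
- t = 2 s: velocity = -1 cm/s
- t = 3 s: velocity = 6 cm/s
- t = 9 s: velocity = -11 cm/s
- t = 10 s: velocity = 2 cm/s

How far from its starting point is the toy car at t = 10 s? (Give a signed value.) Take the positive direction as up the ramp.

Net displacement equals the area under the velocity-time graph (areas below the axis count negative).
0–2 s: ½(6 + -1)(2) = 5 cm
2–3 s: ½(-1 + 6)(1) = 2.5 cm
3–9 s: ½(6 + -11)(6) = -15 cm
9–10 s: ½(-11 + 2)(1) = -4.5 cm
Net displacement = -12 cm

-12 cm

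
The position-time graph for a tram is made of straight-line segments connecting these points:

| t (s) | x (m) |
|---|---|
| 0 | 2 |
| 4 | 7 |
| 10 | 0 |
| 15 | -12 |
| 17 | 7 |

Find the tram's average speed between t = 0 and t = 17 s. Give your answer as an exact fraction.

43/17 m/s

Average speed = (total path length)/(elapsed time); on a piecewise-linear x-t graph the path length is Σ|Δx|.
0–4 s: |Δx| = |7 − 2| = 5 m
4–10 s: |Δx| = |0 − 7| = 7 m
10–15 s: |Δx| = |-12 − 0| = 12 m
15–17 s: |Δx| = |7 − -12| = 19 m
Total path = 43 m; average speed = 43/17 = 43/17 m/s.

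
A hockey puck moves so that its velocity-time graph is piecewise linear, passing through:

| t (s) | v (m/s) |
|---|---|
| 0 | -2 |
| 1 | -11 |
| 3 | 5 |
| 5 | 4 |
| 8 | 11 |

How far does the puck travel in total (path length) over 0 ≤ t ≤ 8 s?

Distance (not displacement) is the total path length: add the absolute areas under v-t.
0–1 s: |½(-2 + -11)(1)| = 6.5 m
1–3 s: v = 0 at t = 2.375 s; triangle areas 7.5625 + 1.5625 = 9.125 m
3–5 s: |½(5 + 4)(2)| = 9 m
5–8 s: |½(4 + 11)(3)| = 22.5 m
Total distance = 47.125 m

47.125 m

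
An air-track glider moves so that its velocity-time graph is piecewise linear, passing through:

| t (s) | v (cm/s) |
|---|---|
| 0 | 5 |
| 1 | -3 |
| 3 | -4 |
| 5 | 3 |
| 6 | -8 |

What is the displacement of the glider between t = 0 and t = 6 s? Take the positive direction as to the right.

Displacement is the signed area under the v-t curve.
0–1 s: ½(5 + -3)(1) = 1 cm
1–3 s: ½(-3 + -4)(2) = -7 cm
3–5 s: ½(-4 + 3)(2) = -1 cm
5–6 s: ½(3 + -8)(1) = -2.5 cm
Net displacement = -9.5 cm

-9.5 cm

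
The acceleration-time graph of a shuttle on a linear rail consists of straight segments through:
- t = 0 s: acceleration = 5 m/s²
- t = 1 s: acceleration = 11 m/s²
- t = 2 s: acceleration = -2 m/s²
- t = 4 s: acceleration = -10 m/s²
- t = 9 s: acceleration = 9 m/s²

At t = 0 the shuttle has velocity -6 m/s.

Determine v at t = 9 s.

Δv equals the area under the a-t graph; then v = v₀ + Δv.
0–1 s: ½(5 + 11)(1) = 8 m/s
1–2 s: ½(11 + -2)(1) = 4.5 m/s
2–4 s: ½(-2 + -10)(2) = -12 m/s
4–9 s: ½(-10 + 9)(5) = -2.5 m/s
Δv = -2 m/s, so v(9) = -6 + (-2) = -8 m/s.

-8 m/s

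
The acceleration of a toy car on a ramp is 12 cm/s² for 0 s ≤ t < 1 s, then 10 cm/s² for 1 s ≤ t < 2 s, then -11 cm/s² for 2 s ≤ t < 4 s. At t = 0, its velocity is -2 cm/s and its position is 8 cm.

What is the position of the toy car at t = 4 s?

45 cm

On each constant-a segment, Δv = aΔt and Δx = v₀Δt + ½aΔt²; chain segment to segment.
0–1 s: v starts -2 cm/s; Δx = -2·1 + ½·12·1² = 4 cm; v ends 10 cm/s.
1–2 s: v starts 10 cm/s; Δx = 10·1 + ½·10·1² = 15 cm; v ends 20 cm/s.
2–4 s: v starts 20 cm/s; Δx = 20·2 + ½·-11·2² = 18 cm; v ends -2 cm/s.
x(4) = 8 + Σ Δx = 45 cm.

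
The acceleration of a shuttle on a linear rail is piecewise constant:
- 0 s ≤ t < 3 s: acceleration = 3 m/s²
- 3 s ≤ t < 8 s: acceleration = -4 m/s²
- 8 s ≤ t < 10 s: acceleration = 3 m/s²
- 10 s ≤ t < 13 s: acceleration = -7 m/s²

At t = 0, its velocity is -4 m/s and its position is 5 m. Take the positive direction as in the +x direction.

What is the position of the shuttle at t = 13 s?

On each constant-a segment, Δv = aΔt and Δx = v₀Δt + ½aΔt²; chain segment to segment.
0–3 s: v starts -4 m/s; Δx = -4·3 + ½·3·3² = 1.5 m; v ends 5 m/s.
3–8 s: v starts 5 m/s; Δx = 5·5 + ½·-4·5² = -25 m; v ends -15 m/s.
8–10 s: v starts -15 m/s; Δx = -15·2 + ½·3·2² = -24 m; v ends -9 m/s.
10–13 s: v starts -9 m/s; Δx = -9·3 + ½·-7·3² = -58.5 m; v ends -30 m/s.
x(13) = 5 + Σ Δx = -101 m.

-101 m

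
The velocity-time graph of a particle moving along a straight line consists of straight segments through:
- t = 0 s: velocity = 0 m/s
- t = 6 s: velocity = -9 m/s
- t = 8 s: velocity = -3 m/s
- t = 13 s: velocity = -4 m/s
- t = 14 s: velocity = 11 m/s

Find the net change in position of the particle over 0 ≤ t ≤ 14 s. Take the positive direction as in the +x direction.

-53 m

Net displacement equals the area under the velocity-time graph (areas below the axis count negative).
0–6 s: ½(0 + -9)(6) = -27 m
6–8 s: ½(-9 + -3)(2) = -12 m
8–13 s: ½(-3 + -4)(5) = -17.5 m
13–14 s: ½(-4 + 11)(1) = 3.5 m
Net displacement = -53 m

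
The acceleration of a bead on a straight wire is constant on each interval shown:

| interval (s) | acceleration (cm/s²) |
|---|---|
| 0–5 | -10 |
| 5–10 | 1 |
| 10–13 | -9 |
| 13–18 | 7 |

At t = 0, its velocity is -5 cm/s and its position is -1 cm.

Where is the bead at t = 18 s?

On each constant-a segment, Δv = aΔt and Δx = v₀Δt + ½aΔt²; chain segment to segment.
0–5 s: v starts -5 cm/s; Δx = -5·5 + ½·-10·5² = -150 cm; v ends -55 cm/s.
5–10 s: v starts -55 cm/s; Δx = -55·5 + ½·1·5² = -262.5 cm; v ends -50 cm/s.
10–13 s: v starts -50 cm/s; Δx = -50·3 + ½·-9·3² = -190.5 cm; v ends -77 cm/s.
13–18 s: v starts -77 cm/s; Δx = -77·5 + ½·7·5² = -297.5 cm; v ends -42 cm/s.
x(18) = -1 + Σ Δx = -901.5 cm.

-901.5 cm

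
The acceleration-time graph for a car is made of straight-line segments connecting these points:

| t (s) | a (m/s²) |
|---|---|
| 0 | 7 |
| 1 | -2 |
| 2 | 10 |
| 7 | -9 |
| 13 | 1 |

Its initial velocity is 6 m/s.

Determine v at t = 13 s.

-9 m/s

Δv equals the area under the a-t graph; then v = v₀ + Δv.
0–1 s: ½(7 + -2)(1) = 2.5 m/s
1–2 s: ½(-2 + 10)(1) = 4 m/s
2–7 s: ½(10 + -9)(5) = 2.5 m/s
7–13 s: ½(-9 + 1)(6) = -24 m/s
Δv = -15 m/s, so v(13) = 6 + (-15) = -9 m/s.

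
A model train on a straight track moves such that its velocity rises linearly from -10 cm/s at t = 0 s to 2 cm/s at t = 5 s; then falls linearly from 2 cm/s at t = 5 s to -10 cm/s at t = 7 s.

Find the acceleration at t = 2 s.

2.4 cm/s²

Acceleration is the slope of the v-t graph on 0–5 s: (2 − -10)/(5 − 0) = 2.4 cm/s².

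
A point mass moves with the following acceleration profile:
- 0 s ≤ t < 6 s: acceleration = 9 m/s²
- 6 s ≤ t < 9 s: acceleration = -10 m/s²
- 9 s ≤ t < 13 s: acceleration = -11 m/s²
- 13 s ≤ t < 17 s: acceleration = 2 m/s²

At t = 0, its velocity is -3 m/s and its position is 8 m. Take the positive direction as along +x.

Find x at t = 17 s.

180 m

On each constant-a segment, Δv = aΔt and Δx = v₀Δt + ½aΔt²; chain segment to segment.
0–6 s: v starts -3 m/s; Δx = -3·6 + ½·9·6² = 144 m; v ends 51 m/s.
6–9 s: v starts 51 m/s; Δx = 51·3 + ½·-10·3² = 108 m; v ends 21 m/s.
9–13 s: v starts 21 m/s; Δx = 21·4 + ½·-11·4² = -4 m; v ends -23 m/s.
13–17 s: v starts -23 m/s; Δx = -23·4 + ½·2·4² = -76 m; v ends -15 m/s.
x(17) = 8 + Σ Δx = 180 m.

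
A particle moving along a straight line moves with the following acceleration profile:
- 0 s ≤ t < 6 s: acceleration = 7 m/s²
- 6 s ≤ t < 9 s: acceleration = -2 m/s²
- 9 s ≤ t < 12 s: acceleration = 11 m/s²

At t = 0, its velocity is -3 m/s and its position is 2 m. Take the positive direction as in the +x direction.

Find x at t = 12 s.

366.5 m

On each constant-a segment, Δv = aΔt and Δx = v₀Δt + ½aΔt²; chain segment to segment.
0–6 s: v starts -3 m/s; Δx = -3·6 + ½·7·6² = 108 m; v ends 39 m/s.
6–9 s: v starts 39 m/s; Δx = 39·3 + ½·-2·3² = 108 m; v ends 33 m/s.
9–12 s: v starts 33 m/s; Δx = 33·3 + ½·11·3² = 148.5 m; v ends 66 m/s.
x(12) = 2 + Σ Δx = 366.5 m.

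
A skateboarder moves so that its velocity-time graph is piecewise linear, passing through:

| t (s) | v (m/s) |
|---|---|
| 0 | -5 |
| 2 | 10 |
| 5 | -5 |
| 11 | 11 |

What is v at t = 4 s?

On 2–5 s the graph is linear from 10 to -5 m/s: v(4) = 10 + (-5 − 10)·(4 − 2)/(5 − 2) = 0 m/s.

0 m/s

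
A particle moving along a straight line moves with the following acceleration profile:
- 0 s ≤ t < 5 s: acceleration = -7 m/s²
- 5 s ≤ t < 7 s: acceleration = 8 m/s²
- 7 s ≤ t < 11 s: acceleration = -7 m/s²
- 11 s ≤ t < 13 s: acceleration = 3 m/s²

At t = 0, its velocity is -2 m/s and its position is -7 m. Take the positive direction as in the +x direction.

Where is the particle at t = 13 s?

On each constant-a segment, Δv = aΔt and Δx = v₀Δt + ½aΔt²; chain segment to segment.
0–5 s: v starts -2 m/s; Δx = -2·5 + ½·-7·5² = -97.5 m; v ends -37 m/s.
5–7 s: v starts -37 m/s; Δx = -37·2 + ½·8·2² = -58 m; v ends -21 m/s.
7–11 s: v starts -21 m/s; Δx = -21·4 + ½·-7·4² = -140 m; v ends -49 m/s.
11–13 s: v starts -49 m/s; Δx = -49·2 + ½·3·2² = -92 m; v ends -43 m/s.
x(13) = -7 + Σ Δx = -394.5 m.

-394.5 m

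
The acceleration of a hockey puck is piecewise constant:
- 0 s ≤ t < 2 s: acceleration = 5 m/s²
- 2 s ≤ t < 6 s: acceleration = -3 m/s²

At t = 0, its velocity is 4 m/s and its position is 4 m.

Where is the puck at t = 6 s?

54 m

On each constant-a segment, Δv = aΔt and Δx = v₀Δt + ½aΔt²; chain segment to segment.
0–2 s: v starts 4 m/s; Δx = 4·2 + ½·5·2² = 18 m; v ends 14 m/s.
2–6 s: v starts 14 m/s; Δx = 14·4 + ½·-3·4² = 32 m; v ends 2 m/s.
x(6) = 4 + Σ Δx = 54 m.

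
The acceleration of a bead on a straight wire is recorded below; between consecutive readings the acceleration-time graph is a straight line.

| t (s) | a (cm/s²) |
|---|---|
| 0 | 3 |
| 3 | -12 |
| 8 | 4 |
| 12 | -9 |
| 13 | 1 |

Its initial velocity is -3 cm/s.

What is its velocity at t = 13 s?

Δv equals the area under the a-t graph; then v = v₀ + Δv.
0–3 s: ½(3 + -12)(3) = -13.5 cm/s
3–8 s: ½(-12 + 4)(5) = -20 cm/s
8–12 s: ½(4 + -9)(4) = -10 cm/s
12–13 s: ½(-9 + 1)(1) = -4 cm/s
Δv = -47.5 cm/s, so v(13) = -3 + (-47.5) = -50.5 cm/s.

-50.5 cm/s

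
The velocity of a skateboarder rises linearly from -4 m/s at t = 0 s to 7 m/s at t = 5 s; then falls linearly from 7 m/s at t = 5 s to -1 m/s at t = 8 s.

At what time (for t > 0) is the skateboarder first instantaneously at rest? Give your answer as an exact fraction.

v changes sign on 0–5 s (from -4 to 7); the graph is linear there, so v = 0 at t = 0 + (4)·(5 − 0)/(7 − -4) = 20/11 s.

t = 20/11 s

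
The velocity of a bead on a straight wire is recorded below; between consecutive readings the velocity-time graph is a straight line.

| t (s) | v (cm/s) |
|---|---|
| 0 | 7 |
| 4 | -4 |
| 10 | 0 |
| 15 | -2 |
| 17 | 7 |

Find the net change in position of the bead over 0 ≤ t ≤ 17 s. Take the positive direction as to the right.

-6 cm

Net displacement equals the area under the velocity-time graph (areas below the axis count negative).
0–4 s: ½(7 + -4)(4) = 6 cm
4–10 s: ½(-4 + 0)(6) = -12 cm
10–15 s: ½(0 + -2)(5) = -5 cm
15–17 s: ½(-2 + 7)(2) = 5 cm
Net displacement = -6 cm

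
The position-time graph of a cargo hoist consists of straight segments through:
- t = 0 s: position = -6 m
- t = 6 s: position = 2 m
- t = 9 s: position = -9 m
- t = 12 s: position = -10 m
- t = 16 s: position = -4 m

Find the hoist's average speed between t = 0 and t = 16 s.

Average speed = (total path length)/(elapsed time); on a piecewise-linear x-t graph the path length is Σ|Δx|.
0–6 s: |Δx| = |2 − -6| = 8 m
6–9 s: |Δx| = |-9 − 2| = 11 m
9–12 s: |Δx| = |-10 − -9| = 1 m
12–16 s: |Δx| = |-4 − -10| = 6 m
Total path = 26 m; average speed = 26/16 = 1.625 m/s.

1.625 m/s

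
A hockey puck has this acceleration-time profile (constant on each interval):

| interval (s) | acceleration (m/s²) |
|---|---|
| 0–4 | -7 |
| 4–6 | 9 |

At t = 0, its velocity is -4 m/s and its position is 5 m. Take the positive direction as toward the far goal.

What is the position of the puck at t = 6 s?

-113 m

On each constant-a segment, Δv = aΔt and Δx = v₀Δt + ½aΔt²; chain segment to segment.
0–4 s: v starts -4 m/s; Δx = -4·4 + ½·-7·4² = -72 m; v ends -32 m/s.
4–6 s: v starts -32 m/s; Δx = -32·2 + ½·9·2² = -46 m; v ends -14 m/s.
x(6) = 5 + Σ Δx = -113 m.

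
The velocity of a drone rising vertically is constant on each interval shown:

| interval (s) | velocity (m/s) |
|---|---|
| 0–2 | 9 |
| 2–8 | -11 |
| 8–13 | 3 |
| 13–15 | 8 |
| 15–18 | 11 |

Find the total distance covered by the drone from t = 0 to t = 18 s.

Total distance travelled is ∫|v| dt — sum the magnitudes of each area piece.
0–2 s: |9| × 2 = 18 m
2–8 s: |-11| × 6 = 66 m
8–13 s: |3| × 5 = 15 m
13–15 s: |8| × 2 = 16 m
15–18 s: |11| × 3 = 33 m
Total distance = 148 m

148 m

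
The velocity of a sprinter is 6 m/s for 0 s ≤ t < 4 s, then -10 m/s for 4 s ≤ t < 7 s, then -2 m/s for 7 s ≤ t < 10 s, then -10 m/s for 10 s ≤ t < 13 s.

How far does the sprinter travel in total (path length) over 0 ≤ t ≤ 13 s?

Total distance travelled is ∫|v| dt — sum the magnitudes of each area piece.
0–4 s: |6| × 4 = 24 m
4–7 s: |-10| × 3 = 30 m
7–10 s: |-2| × 3 = 6 m
10–13 s: |-10| × 3 = 30 m
Total distance = 90 m

90 m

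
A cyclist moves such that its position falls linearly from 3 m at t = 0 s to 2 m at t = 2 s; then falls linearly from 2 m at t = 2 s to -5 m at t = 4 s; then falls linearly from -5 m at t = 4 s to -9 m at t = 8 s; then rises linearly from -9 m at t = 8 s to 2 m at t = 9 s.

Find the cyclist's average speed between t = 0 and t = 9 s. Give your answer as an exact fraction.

23/9 m/s

Average speed = (total path length)/(elapsed time); on a piecewise-linear x-t graph the path length is Σ|Δx|.
0–2 s: |Δx| = |2 − 3| = 1 m
2–4 s: |Δx| = |-5 − 2| = 7 m
4–8 s: |Δx| = |-9 − -5| = 4 m
8–9 s: |Δx| = |2 − -9| = 11 m
Total path = 23 m; average speed = 23/9 = 23/9 m/s.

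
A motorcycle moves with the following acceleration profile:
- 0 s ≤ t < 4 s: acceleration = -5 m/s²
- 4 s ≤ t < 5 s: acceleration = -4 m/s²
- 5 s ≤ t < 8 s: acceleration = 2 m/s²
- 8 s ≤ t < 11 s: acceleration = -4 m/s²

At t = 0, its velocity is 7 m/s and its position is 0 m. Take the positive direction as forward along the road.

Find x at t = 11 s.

-120 m

On each constant-a segment, Δv = aΔt and Δx = v₀Δt + ½aΔt²; chain segment to segment.
0–4 s: v starts 7 m/s; Δx = 7·4 + ½·-5·4² = -12 m; v ends -13 m/s.
4–5 s: v starts -13 m/s; Δx = -13·1 + ½·-4·1² = -15 m; v ends -17 m/s.
5–8 s: v starts -17 m/s; Δx = -17·3 + ½·2·3² = -42 m; v ends -11 m/s.
8–11 s: v starts -11 m/s; Δx = -11·3 + ½·-4·3² = -51 m; v ends -23 m/s.
x(11) = 0 + Σ Δx = -120 m.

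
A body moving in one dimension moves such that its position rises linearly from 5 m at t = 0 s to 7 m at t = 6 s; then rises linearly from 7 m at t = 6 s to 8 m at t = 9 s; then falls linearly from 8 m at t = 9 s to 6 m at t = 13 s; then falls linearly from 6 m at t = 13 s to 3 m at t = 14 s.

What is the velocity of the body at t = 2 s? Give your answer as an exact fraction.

Velocity is the slope of the x-t graph on 0–6 s: (7 − 5)/(6 − 0) = 1/3 m/s.

1/3 m/s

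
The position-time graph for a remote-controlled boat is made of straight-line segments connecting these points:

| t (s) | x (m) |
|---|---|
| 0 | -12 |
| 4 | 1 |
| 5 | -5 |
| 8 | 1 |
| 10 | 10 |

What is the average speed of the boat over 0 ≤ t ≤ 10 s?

3.4 m/s

Average speed = (total path length)/(elapsed time); on a piecewise-linear x-t graph the path length is Σ|Δx|.
0–4 s: |Δx| = |1 − -12| = 13 m
4–5 s: |Δx| = |-5 − 1| = 6 m
5–8 s: |Δx| = |1 − -5| = 6 m
8–10 s: |Δx| = |10 − 1| = 9 m
Total path = 34 m; average speed = 34/10 = 3.4 m/s.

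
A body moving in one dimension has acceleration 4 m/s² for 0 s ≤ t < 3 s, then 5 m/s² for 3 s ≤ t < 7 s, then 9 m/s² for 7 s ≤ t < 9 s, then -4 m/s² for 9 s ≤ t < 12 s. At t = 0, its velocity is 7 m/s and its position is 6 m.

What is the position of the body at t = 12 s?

410 m

On each constant-a segment, Δv = aΔt and Δx = v₀Δt + ½aΔt²; chain segment to segment.
0–3 s: v starts 7 m/s; Δx = 7·3 + ½·4·3² = 39 m; v ends 19 m/s.
3–7 s: v starts 19 m/s; Δx = 19·4 + ½·5·4² = 116 m; v ends 39 m/s.
7–9 s: v starts 39 m/s; Δx = 39·2 + ½·9·2² = 96 m; v ends 57 m/s.
9–12 s: v starts 57 m/s; Δx = 57·3 + ½·-4·3² = 153 m; v ends 45 m/s.
x(12) = 6 + Σ Δx = 410 m.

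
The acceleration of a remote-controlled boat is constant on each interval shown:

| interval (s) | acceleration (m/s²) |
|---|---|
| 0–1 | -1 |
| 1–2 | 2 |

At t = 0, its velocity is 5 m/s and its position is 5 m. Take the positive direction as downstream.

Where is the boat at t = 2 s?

On each constant-a segment, Δv = aΔt and Δx = v₀Δt + ½aΔt²; chain segment to segment.
0–1 s: v starts 5 m/s; Δx = 5·1 + ½·-1·1² = 4.5 m; v ends 4 m/s.
1–2 s: v starts 4 m/s; Δx = 4·1 + ½·2·1² = 5 m; v ends 6 m/s.
x(2) = 5 + Σ Δx = 14.5 m.

14.5 m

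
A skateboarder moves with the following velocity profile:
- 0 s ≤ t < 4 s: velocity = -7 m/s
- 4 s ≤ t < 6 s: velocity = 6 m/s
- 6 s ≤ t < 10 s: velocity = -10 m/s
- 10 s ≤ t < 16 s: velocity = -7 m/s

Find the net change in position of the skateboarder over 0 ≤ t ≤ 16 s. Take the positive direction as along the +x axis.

Displacement is the signed area under the v-t curve.
0–4 s: -7 × 4 = -28 m
4–6 s: 6 × 2 = 12 m
6–10 s: -10 × 4 = -40 m
10–16 s: -7 × 6 = -42 m
Net displacement = -98 m

-98 m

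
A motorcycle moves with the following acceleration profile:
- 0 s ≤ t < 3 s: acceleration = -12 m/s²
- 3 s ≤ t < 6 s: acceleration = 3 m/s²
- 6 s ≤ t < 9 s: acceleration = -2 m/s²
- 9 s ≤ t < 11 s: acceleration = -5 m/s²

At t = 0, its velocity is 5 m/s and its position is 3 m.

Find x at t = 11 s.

On each constant-a segment, Δv = aΔt and Δx = v₀Δt + ½aΔt²; chain segment to segment.
0–3 s: v starts 5 m/s; Δx = 5·3 + ½·-12·3² = -39 m; v ends -31 m/s.
3–6 s: v starts -31 m/s; Δx = -31·3 + ½·3·3² = -79.5 m; v ends -22 m/s.
6–9 s: v starts -22 m/s; Δx = -22·3 + ½·-2·3² = -75 m; v ends -28 m/s.
9–11 s: v starts -28 m/s; Δx = -28·2 + ½·-5·2² = -66 m; v ends -38 m/s.
x(11) = 3 + Σ Δx = -256.5 m.

-256.5 m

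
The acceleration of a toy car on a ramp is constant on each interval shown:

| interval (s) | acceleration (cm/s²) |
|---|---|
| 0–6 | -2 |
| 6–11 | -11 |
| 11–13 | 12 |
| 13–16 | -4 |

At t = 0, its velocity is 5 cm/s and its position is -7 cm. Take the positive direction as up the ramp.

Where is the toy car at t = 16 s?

-417.5 cm

On each constant-a segment, Δv = aΔt and Δx = v₀Δt + ½aΔt²; chain segment to segment.
0–6 s: v starts 5 cm/s; Δx = 5·6 + ½·-2·6² = -6 cm; v ends -7 cm/s.
6–11 s: v starts -7 cm/s; Δx = -7·5 + ½·-11·5² = -172.5 cm; v ends -62 cm/s.
11–13 s: v starts -62 cm/s; Δx = -62·2 + ½·12·2² = -100 cm; v ends -38 cm/s.
13–16 s: v starts -38 cm/s; Δx = -38·3 + ½·-4·3² = -132 cm; v ends -50 cm/s.
x(16) = -7 + Σ Δx = -417.5 cm.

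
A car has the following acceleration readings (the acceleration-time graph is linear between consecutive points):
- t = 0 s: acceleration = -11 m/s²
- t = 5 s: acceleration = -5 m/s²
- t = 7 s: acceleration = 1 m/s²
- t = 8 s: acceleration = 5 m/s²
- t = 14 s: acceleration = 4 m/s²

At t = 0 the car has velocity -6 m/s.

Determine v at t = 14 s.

-20 m/s

Δv equals the area under the a-t graph; then v = v₀ + Δv.
0–5 s: ½(-11 + -5)(5) = -40 m/s
5–7 s: ½(-5 + 1)(2) = -4 m/s
7–8 s: ½(1 + 5)(1) = 3 m/s
8–14 s: ½(5 + 4)(6) = 27 m/s
Δv = -14 m/s, so v(14) = -6 + (-14) = -20 m/s.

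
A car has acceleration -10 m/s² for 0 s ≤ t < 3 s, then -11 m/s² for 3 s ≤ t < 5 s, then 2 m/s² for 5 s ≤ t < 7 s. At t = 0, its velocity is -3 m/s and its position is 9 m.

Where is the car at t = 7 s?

-239 m

On each constant-a segment, Δv = aΔt and Δx = v₀Δt + ½aΔt²; chain segment to segment.
0–3 s: v starts -3 m/s; Δx = -3·3 + ½·-10·3² = -54 m; v ends -33 m/s.
3–5 s: v starts -33 m/s; Δx = -33·2 + ½·-11·2² = -88 m; v ends -55 m/s.
5–7 s: v starts -55 m/s; Δx = -55·2 + ½·2·2² = -106 m; v ends -51 m/s.
x(7) = 9 + Σ Δx = -239 m.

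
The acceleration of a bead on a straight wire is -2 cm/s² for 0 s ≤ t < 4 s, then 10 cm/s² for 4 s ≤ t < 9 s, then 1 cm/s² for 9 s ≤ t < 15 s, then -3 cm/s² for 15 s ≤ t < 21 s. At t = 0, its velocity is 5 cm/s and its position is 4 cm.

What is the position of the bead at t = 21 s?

On each constant-a segment, Δv = aΔt and Δx = v₀Δt + ½aΔt²; chain segment to segment.
0–4 s: v starts 5 cm/s; Δx = 5·4 + ½·-2·4² = 4 cm; v ends -3 cm/s.
4–9 s: v starts -3 cm/s; Δx = -3·5 + ½·10·5² = 110 cm; v ends 47 cm/s.
9–15 s: v starts 47 cm/s; Δx = 47·6 + ½·1·6² = 300 cm; v ends 53 cm/s.
15–21 s: v starts 53 cm/s; Δx = 53·6 + ½·-3·6² = 264 cm; v ends 35 cm/s.
x(21) = 4 + Σ Δx = 682 cm.

682 cm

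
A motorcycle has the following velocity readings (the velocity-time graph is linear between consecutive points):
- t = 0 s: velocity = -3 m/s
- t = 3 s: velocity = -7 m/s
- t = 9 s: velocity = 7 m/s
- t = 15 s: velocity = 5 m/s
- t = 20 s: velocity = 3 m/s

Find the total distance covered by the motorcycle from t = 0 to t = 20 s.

92 m

Total distance travelled is ∫|v| dt — sum the magnitudes of each area piece.
0–3 s: |½(-3 + -7)(3)| = 15 m
3–9 s: v = 0 at t = 6 s; triangle areas 10.5 + 10.5 = 21 m
9–15 s: |½(7 + 5)(6)| = 36 m
15–20 s: |½(5 + 3)(5)| = 20 m
Total distance = 92 m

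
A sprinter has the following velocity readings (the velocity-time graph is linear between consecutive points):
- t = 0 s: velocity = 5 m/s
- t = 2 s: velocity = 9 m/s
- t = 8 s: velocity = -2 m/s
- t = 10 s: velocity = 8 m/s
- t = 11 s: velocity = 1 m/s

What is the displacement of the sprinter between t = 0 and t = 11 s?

45.5 m

Net displacement equals the area under the velocity-time graph (areas below the axis count negative).
0–2 s: ½(5 + 9)(2) = 14 m
2–8 s: ½(9 + -2)(6) = 21 m
8–10 s: ½(-2 + 8)(2) = 6 m
10–11 s: ½(8 + 1)(1) = 4.5 m
Net displacement = 45.5 m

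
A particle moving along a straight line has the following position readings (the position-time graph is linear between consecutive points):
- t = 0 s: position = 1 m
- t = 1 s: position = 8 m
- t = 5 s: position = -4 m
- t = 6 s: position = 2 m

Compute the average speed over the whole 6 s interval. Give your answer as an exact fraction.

Average speed = (total path length)/(elapsed time); on a piecewise-linear x-t graph the path length is Σ|Δx|.
0–1 s: |Δx| = |8 − 1| = 7 m
1–5 s: |Δx| = |-4 − 8| = 12 m
5–6 s: |Δx| = |2 − -4| = 6 m
Total path = 25 m; average speed = 25/6 = 25/6 m/s.

25/6 m/s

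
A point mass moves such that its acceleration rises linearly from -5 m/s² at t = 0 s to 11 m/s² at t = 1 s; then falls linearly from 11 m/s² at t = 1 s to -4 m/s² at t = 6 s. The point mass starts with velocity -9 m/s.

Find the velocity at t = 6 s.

11.5 m/s

Δv equals the area under the a-t graph; then v = v₀ + Δv.
0–1 s: ½(-5 + 11)(1) = 3 m/s
1–6 s: ½(11 + -4)(5) = 17.5 m/s
Δv = 20.5 m/s, so v(6) = -9 + (20.5) = 11.5 m/s.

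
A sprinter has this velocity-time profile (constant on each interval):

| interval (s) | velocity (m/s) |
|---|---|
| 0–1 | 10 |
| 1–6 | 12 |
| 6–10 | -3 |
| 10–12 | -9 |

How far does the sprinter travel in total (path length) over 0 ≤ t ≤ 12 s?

Total distance travelled is ∫|v| dt — sum the magnitudes of each area piece.
0–1 s: |10| × 1 = 10 m
1–6 s: |12| × 5 = 60 m
6–10 s: |-3| × 4 = 12 m
10–12 s: |-9| × 2 = 18 m
Total distance = 100 m

100 m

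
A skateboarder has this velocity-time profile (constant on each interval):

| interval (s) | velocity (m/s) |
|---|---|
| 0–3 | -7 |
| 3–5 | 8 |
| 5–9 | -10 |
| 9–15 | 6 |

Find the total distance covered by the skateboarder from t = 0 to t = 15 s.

Total distance travelled is ∫|v| dt — sum the magnitudes of each area piece.
0–3 s: |-7| × 3 = 21 m
3–5 s: |8| × 2 = 16 m
5–9 s: |-10| × 4 = 40 m
9–15 s: |6| × 6 = 36 m
Total distance = 113 m

113 m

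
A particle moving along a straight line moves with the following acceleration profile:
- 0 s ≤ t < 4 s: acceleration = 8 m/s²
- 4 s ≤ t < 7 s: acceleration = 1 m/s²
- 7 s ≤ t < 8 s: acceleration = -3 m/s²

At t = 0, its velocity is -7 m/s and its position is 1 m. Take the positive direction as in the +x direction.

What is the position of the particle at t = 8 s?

143 m

On each constant-a segment, Δv = aΔt and Δx = v₀Δt + ½aΔt²; chain segment to segment.
0–4 s: v starts -7 m/s; Δx = -7·4 + ½·8·4² = 36 m; v ends 25 m/s.
4–7 s: v starts 25 m/s; Δx = 25·3 + ½·1·3² = 79.5 m; v ends 28 m/s.
7–8 s: v starts 28 m/s; Δx = 28·1 + ½·-3·1² = 26.5 m; v ends 25 m/s.
x(8) = 1 + Σ Δx = 143 m.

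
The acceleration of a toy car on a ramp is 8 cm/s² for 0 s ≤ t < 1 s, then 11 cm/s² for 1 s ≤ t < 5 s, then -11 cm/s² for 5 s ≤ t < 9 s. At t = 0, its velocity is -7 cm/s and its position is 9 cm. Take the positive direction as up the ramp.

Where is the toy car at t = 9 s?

190 cm

On each constant-a segment, Δv = aΔt and Δx = v₀Δt + ½aΔt²; chain segment to segment.
0–1 s: v starts -7 cm/s; Δx = -7·1 + ½·8·1² = -3 cm; v ends 1 cm/s.
1–5 s: v starts 1 cm/s; Δx = 1·4 + ½·11·4² = 92 cm; v ends 45 cm/s.
5–9 s: v starts 45 cm/s; Δx = 45·4 + ½·-11·4² = 92 cm; v ends 1 cm/s.
x(9) = 9 + Σ Δx = 190 cm.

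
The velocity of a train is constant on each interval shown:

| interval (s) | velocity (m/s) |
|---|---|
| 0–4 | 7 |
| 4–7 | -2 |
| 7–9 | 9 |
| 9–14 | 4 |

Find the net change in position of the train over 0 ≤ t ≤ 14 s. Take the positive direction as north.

60 m

Displacement is the signed area under the v-t curve.
0–4 s: 7 × 4 = 28 m
4–7 s: -2 × 3 = -6 m
7–9 s: 9 × 2 = 18 m
9–14 s: 4 × 5 = 20 m
Net displacement = 60 m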